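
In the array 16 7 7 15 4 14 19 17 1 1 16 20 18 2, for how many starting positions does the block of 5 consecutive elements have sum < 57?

[16, 7, 7, 15, 4] → sum 49  < 57 ✓
[7, 7, 15, 4, 14] → sum 47  < 57 ✓
[7, 15, 4, 14, 19] → sum 59
[15, 4, 14, 19, 17] → sum 69
[4, 14, 19, 17, 1] → sum 55  < 57 ✓
[14, 19, 17, 1, 1] → sum 52  < 57 ✓
[19, 17, 1, 1, 16] → sum 54  < 57 ✓
[17, 1, 1, 16, 20] → sum 55  < 57 ✓
[1, 1, 16, 20, 18] → sum 56  < 57 ✓
[1, 16, 20, 18, 2] → sum 57
7 windows satisfy the condition.

7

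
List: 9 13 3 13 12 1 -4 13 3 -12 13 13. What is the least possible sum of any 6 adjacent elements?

Each size-6 window and its sum:
9 13 3 13 12 1 → sum 51
13 3 13 12 1 -4 → sum 38
3 13 12 1 -4 13 → sum 38
13 12 1 -4 13 3 → sum 38
12 1 -4 13 3 -12 → sum 13
1 -4 13 3 -12 13 → sum 14
-4 13 3 -12 13 13 → sum 26
Least of these is 13.

13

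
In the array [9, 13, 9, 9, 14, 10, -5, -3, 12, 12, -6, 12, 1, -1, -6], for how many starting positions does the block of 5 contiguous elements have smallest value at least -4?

2

(9, 13, 9, 9, 14) → min 9  ≥ -4 ✓
(13, 9, 9, 14, 10) → min 9  ≥ -4 ✓
(9, 9, 14, 10, -5) → min -5
(9, 14, 10, -5, -3) → min -5
(14, 10, -5, -3, 12) → min -5
(10, -5, -3, 12, 12) → min -5
(-5, -3, 12, 12, -6) → min -6
(-3, 12, 12, -6, 12) → min -6
(12, 12, -6, 12, 1) → min -6
(12, -6, 12, 1, -1) → min -6
(-6, 12, 1, -1, -6) → min -6
2 windows satisfy the condition.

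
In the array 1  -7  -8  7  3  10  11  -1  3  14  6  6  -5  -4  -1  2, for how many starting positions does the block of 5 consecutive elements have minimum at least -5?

(1, -7, -8, 7, 3) → min -8
(-7, -8, 7, 3, 10) → min -8
(-8, 7, 3, 10, 11) → min -8
(7, 3, 10, 11, -1) → min -1  ≥ -5 ✓
(3, 10, 11, -1, 3) → min -1  ≥ -5 ✓
(10, 11, -1, 3, 14) → min -1  ≥ -5 ✓
(11, -1, 3, 14, 6) → min -1  ≥ -5 ✓
(-1, 3, 14, 6, 6) → min -1  ≥ -5 ✓
(3, 14, 6, 6, -5) → min -5  ≥ -5 ✓
(14, 6, 6, -5, -4) → min -5  ≥ -5 ✓
(6, 6, -5, -4, -1) → min -5  ≥ -5 ✓
(6, -5, -4, -1, 2) → min -5  ≥ -5 ✓
9 windows satisfy the condition.

9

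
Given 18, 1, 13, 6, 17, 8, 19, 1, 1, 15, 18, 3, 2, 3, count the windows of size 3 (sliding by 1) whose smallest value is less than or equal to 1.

6

(18, 1, 13) → min 1  ≤ 1 ✓
(1, 13, 6) → min 1  ≤ 1 ✓
(13, 6, 17) → min 6
(6, 17, 8) → min 6
(17, 8, 19) → min 8
(8, 19, 1) → min 1  ≤ 1 ✓
(19, 1, 1) → min 1  ≤ 1 ✓
(1, 1, 15) → min 1  ≤ 1 ✓
(1, 15, 18) → min 1  ≤ 1 ✓
(15, 18, 3) → min 3
(18, 3, 2) → min 2
(3, 2, 3) → min 2
6 windows satisfy the condition.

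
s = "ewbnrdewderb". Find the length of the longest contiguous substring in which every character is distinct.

6

[e] len 1
[e, w] len 2
[e, w, b] len 3
[e, w, b, n] len 4
[e, w, b, n, r] len 5
[e, w, b, n, r, d] len 6
[w, b, n, r, d, e] len 6
[b, n, r, d, e, w] len 6
[e, w, d] len 3
[w, d, e] len 3
[w, d, e, r] len 4
[w, d, e, r, b] len 5
Longest all-distinct length: 6.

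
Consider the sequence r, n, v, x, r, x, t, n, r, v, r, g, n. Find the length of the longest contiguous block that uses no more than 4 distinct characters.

6

Extend right; when distinct count exceeds 4, shrink from the left:
add r: window [r] (1 distinct), len 1
add n: window [r, n] (2 distinct), len 2
add v: window [r, n, v] (3 distinct), len 3
add x: window [r, n, v, x] (4 distinct), len 4
add r: window [r, n, v, x, r] (4 distinct), len 5
add x: window [r, n, v, x, r, x] (4 distinct), len 6
add t: window [v, x, r, x, t] (4 distinct), len 5
add n: window [x, r, x, t, n] (4 distinct), len 5
add r: window [x, r, x, t, n, r] (4 distinct), len 6
add v: window [t, n, r, v] (4 distinct), len 4
add r: window [t, n, r, v, r] (4 distinct), len 5
add g: window [n, r, v, r, g] (4 distinct), len 5
add n: window [n, r, v, r, g, n] (4 distinct), len 6
Longest length with ≤4 distinct: 6.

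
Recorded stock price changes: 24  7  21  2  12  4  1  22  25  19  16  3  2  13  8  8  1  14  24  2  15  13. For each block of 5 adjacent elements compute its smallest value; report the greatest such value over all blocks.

3

Window mins for each of the 18 positions:
(24, 7, 21, 2, 12) → min 2
(7, 21, 2, 12, 4) → min 2
(21, 2, 12, 4, 1) → min 1
(2, 12, 4, 1, 22) → min 1
(12, 4, 1, 22, 25) → min 1
(4, 1, 22, 25, 19) → min 1
(1, 22, 25, 19, 16) → min 1
(22, 25, 19, 16, 3) → min 3
(25, 19, 16, 3, 2) → min 2
(19, 16, 3, 2, 13) → min 2
(16, 3, 2, 13, 8) → min 2
(3, 2, 13, 8, 8) → min 2
(2, 13, 8, 8, 1) → min 1
(13, 8, 8, 1, 14) → min 1
(8, 8, 1, 14, 24) → min 1
(8, 1, 14, 24, 2) → min 1
(1, 14, 24, 2, 15) → min 1
(14, 24, 2, 15, 13) → min 2
Greatest of these is 3.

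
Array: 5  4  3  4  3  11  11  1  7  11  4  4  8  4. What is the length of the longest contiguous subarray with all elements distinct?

add 5: [5] len 1
add 4: [5, 4] len 2
add 3: [5, 4, 3] len 3
add 4 (repeat 4, move left end past it): [3, 4] len 2
add 3 (repeat 3, move left end past it): [4, 3] len 2
add 11: [4, 3, 11] len 3
add 11 (repeat 11, move left end past it): [11] len 1
add 1: [11, 1] len 2
add 7: [11, 1, 7] len 3
add 11 (repeat 11, move left end past it): [1, 7, 11] len 3
add 4: [1, 7, 11, 4] len 4
add 4 (repeat 4, move left end past it): [4] len 1
add 8: [4, 8] len 2
add 4 (repeat 4, move left end past it): [8, 4] len 2
Longest all-distinct length: 4.

4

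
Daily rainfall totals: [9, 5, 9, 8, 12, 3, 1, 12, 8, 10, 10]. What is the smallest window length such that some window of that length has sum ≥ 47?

add 9: running sum 9 < 47
add 5: running sum 14 < 47
add 9: running sum 23 < 47
add 8: running sum 31 < 47
add 12: running sum 43 < 47
add 3: running sum 46 < 47
add 1: shortest ending here [9, 5, 9, 8, 12, 3, 1] sum 47, len 7
add 12: shortest ending here [5, 9, 8, 12, 3, 1, 12] sum 50, len 7
add 8: shortest ending here [9, 8, 12, 3, 1, 12, 8] sum 53, len 7
add 10: shortest ending here [8, 12, 3, 1, 12, 8, 10] sum 54, len 7
add 10: shortest ending here [12, 3, 1, 12, 8, 10, 10] sum 56, len 7
Shortest qualifying length: 7.

7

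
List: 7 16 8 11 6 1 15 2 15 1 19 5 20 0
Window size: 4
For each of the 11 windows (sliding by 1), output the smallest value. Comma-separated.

7, 6, 1, 1, 1, 1, 1, 1, 1, 1, 0

7 16 8 11 → min 7
16 8 11 6 → min 6
8 11 6 1 → min 1
11 6 1 15 → min 1
6 1 15 2 → min 1
1 15 2 15 → min 1
15 2 15 1 → min 1
2 15 1 19 → min 1
15 1 19 5 → min 1
1 19 5 20 → min 1
19 5 20 0 → min 0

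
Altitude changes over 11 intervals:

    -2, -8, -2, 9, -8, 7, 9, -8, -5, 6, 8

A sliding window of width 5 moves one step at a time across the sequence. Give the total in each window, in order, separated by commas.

Sliding a size-5 window across the 11 values:
-2 -8 -2 9 -8 → sum -11
-8 -2 9 -8 7 → sum -2
-2 9 -8 7 9 → sum 15
9 -8 7 9 -8 → sum 9
-8 7 9 -8 -5 → sum -5
7 9 -8 -5 6 → sum 9
9 -8 -5 6 8 → sum 10

-11, -2, 15, 9, -5, 9, 10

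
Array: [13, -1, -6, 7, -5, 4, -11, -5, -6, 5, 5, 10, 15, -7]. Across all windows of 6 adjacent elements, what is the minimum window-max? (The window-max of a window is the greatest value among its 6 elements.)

5

[13, -1, -6, 7, -5, 4] → max 13
[-1, -6, 7, -5, 4, -11] → max 7
[-6, 7, -5, 4, -11, -5] → max 7
[7, -5, 4, -11, -5, -6] → max 7
[-5, 4, -11, -5, -6, 5] → max 5
[4, -11, -5, -6, 5, 5] → max 5
[-11, -5, -6, 5, 5, 10] → max 10
[-5, -6, 5, 5, 10, 15] → max 15
[-6, 5, 5, 10, 15, -7] → max 15
Minimum of these is 5.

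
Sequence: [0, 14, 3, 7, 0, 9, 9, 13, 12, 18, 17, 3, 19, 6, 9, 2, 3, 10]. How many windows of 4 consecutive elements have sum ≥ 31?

9

[0, 14, 3, 7] → sum 24
[14, 3, 7, 0] → sum 24
[3, 7, 0, 9] → sum 19
[7, 0, 9, 9] → sum 25
[0, 9, 9, 13] → sum 31  ≥ 31 ✓
[9, 9, 13, 12] → sum 43  ≥ 31 ✓
[9, 13, 12, 18] → sum 52  ≥ 31 ✓
[13, 12, 18, 17] → sum 60  ≥ 31 ✓
[12, 18, 17, 3] → sum 50  ≥ 31 ✓
[18, 17, 3, 19] → sum 57  ≥ 31 ✓
[17, 3, 19, 6] → sum 45  ≥ 31 ✓
[3, 19, 6, 9] → sum 37  ≥ 31 ✓
[19, 6, 9, 2] → sum 36  ≥ 31 ✓
[6, 9, 2, 3] → sum 20
[9, 2, 3, 10] → sum 24
9 windows satisfy the condition.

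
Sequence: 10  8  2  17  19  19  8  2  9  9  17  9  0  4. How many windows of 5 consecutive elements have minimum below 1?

2

10 8 2 17 19 → min 2
8 2 17 19 19 → min 2
2 17 19 19 8 → min 2
17 19 19 8 2 → min 2
19 19 8 2 9 → min 2
19 8 2 9 9 → min 2
8 2 9 9 17 → min 2
2 9 9 17 9 → min 2
9 9 17 9 0 → min 0  < 1 ✓
9 17 9 0 4 → min 0  < 1 ✓
2 windows satisfy the condition.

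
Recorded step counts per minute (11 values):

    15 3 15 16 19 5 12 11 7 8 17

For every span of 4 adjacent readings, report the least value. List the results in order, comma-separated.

Sliding a size-4 window across the 11 values:
[15, 3, 15, 16] → min 3
[3, 15, 16, 19] → min 3
[15, 16, 19, 5] → min 5
[16, 19, 5, 12] → min 5
[19, 5, 12, 11] → min 5
[5, 12, 11, 7] → min 5
[12, 11, 7, 8] → min 7
[11, 7, 8, 17] → min 7

3, 3, 5, 5, 5, 5, 7, 7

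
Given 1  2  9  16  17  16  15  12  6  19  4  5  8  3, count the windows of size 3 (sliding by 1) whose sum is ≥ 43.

3

1 2 9 → sum 12
2 9 16 → sum 27
9 16 17 → sum 42
16 17 16 → sum 49  ≥ 43 ✓
17 16 15 → sum 48  ≥ 43 ✓
16 15 12 → sum 43  ≥ 43 ✓
15 12 6 → sum 33
12 6 19 → sum 37
6 19 4 → sum 29
19 4 5 → sum 28
4 5 8 → sum 17
5 8 3 → sum 16
3 windows satisfy the condition.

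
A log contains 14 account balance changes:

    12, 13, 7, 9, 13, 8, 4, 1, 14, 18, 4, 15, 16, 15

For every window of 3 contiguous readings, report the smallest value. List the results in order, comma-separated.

7, 7, 7, 8, 4, 1, 1, 1, 4, 4, 4, 15

(12, 13, 7) → min 7
(13, 7, 9) → min 7
(7, 9, 13) → min 7
(9, 13, 8) → min 8
(13, 8, 4) → min 4
(8, 4, 1) → min 1
(4, 1, 14) → min 1
(1, 14, 18) → min 1
(14, 18, 4) → min 4
(18, 4, 15) → min 4
(4, 15, 16) → min 4
(15, 16, 15) → min 15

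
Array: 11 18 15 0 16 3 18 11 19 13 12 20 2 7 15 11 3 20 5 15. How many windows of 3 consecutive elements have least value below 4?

11 18 15 → min 11
18 15 0 → min 0  < 4 ✓
15 0 16 → min 0  < 4 ✓
0 16 3 → min 0  < 4 ✓
16 3 18 → min 3  < 4 ✓
3 18 11 → min 3  < 4 ✓
18 11 19 → min 11
11 19 13 → min 11
19 13 12 → min 12
13 12 20 → min 12
12 20 2 → min 2  < 4 ✓
20 2 7 → min 2  < 4 ✓
2 7 15 → min 2  < 4 ✓
7 15 11 → min 7
15 11 3 → min 3  < 4 ✓
11 3 20 → min 3  < 4 ✓
3 20 5 → min 3  < 4 ✓
20 5 15 → min 5
11 windows satisfy the condition.

11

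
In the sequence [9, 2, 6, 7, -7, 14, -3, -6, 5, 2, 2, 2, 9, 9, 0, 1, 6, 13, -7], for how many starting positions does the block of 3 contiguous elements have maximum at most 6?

5

[9, 2, 6] → max 9
[2, 6, 7] → max 7
[6, 7, -7] → max 7
[7, -7, 14] → max 14
[-7, 14, -3] → max 14
[14, -3, -6] → max 14
[-3, -6, 5] → max 5  ≤ 6 ✓
[-6, 5, 2] → max 5  ≤ 6 ✓
[5, 2, 2] → max 5  ≤ 6 ✓
[2, 2, 2] → max 2  ≤ 6 ✓
[2, 2, 9] → max 9
[2, 9, 9] → max 9
[9, 9, 0] → max 9
[9, 0, 1] → max 9
[0, 1, 6] → max 6  ≤ 6 ✓
[1, 6, 13] → max 13
[6, 13, -7] → max 13
5 windows satisfy the condition.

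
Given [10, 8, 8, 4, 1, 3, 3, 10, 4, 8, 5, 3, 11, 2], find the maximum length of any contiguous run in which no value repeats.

7

[10] len 1
[10, 8] len 2
[8] len 1
[8, 4] len 2
[8, 4, 1] len 3
[8, 4, 1, 3] len 4
[3] len 1
[3, 10] len 2
[3, 10, 4] len 3
[3, 10, 4, 8] len 4
[3, 10, 4, 8, 5] len 5
[10, 4, 8, 5, 3] len 5
[10, 4, 8, 5, 3, 11] len 6
[10, 4, 8, 5, 3, 11, 2] len 7
Longest all-distinct length: 7.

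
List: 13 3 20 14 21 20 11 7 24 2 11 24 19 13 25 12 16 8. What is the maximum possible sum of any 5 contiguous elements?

Each size-5 window and its sum:
13 3 20 14 21 → sum 71
3 20 14 21 20 → sum 78
20 14 21 20 11 → sum 86
14 21 20 11 7 → sum 73
21 20 11 7 24 → sum 83
20 11 7 24 2 → sum 64
11 7 24 2 11 → sum 55
7 24 2 11 24 → sum 68
24 2 11 24 19 → sum 80
2 11 24 19 13 → sum 69
11 24 19 13 25 → sum 92
24 19 13 25 12 → sum 93
19 13 25 12 16 → sum 85
13 25 12 16 8 → sum 74
Maximum of these is 93.

93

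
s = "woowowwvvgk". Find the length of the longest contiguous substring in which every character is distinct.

[w] len 1
[w, o] len 2
[o] len 1
[o, w] len 2
[w, o] len 2
[o, w] len 2
[w] len 1
[w, v] len 2
[v] len 1
[v, g] len 2
[v, g, k] len 3
Longest all-distinct length: 3.

3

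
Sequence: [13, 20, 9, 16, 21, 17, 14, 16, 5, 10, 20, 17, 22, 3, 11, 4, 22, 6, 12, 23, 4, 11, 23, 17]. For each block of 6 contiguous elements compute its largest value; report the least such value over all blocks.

20

Each size-6 window and its max:
13 20 9 16 21 17 → max 21
20 9 16 21 17 14 → max 21
9 16 21 17 14 16 → max 21
16 21 17 14 16 5 → max 21
21 17 14 16 5 10 → max 21
17 14 16 5 10 20 → max 20
14 16 5 10 20 17 → max 20
16 5 10 20 17 22 → max 22
5 10 20 17 22 3 → max 22
10 20 17 22 3 11 → max 22
20 17 22 3 11 4 → max 22
17 22 3 11 4 22 → max 22
22 3 11 4 22 6 → max 22
3 11 4 22 6 12 → max 22
11 4 22 6 12 23 → max 23
4 22 6 12 23 4 → max 23
22 6 12 23 4 11 → max 23
6 12 23 4 11 23 → max 23
12 23 4 11 23 17 → max 23
Least of these is 20.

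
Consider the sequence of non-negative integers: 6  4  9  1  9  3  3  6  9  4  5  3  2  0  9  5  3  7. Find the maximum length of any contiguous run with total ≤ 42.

Extend to the right; shrink from the left whenever the sum exceeds 42:
→ 6: sum 6, len 1
→ 4: sum 10, len 2
→ 9: sum 19, len 3
→ 1: sum 20, len 4
→ 9: sum 29, len 5
→ 3: sum 32, len 6
→ 3: sum 35, len 7
→ 6: sum 41, len 8
→ 9 (dropped 6, 4): sum 40, len 7
→ 4 (dropped 9): sum 35, len 7
→ 5: sum 40, len 8
→ 3 (dropped 1): sum 42, len 8
→ 2 (dropped 9): sum 35, len 8
→ 0: sum 35, len 9
→ 9 (dropped 3): sum 41, len 9
→ 5 (dropped 3, 6): sum 37, len 8
→ 3: sum 40, len 9
→ 7 (dropped 9): sum 38, len 9
Longest length seen: 9.

9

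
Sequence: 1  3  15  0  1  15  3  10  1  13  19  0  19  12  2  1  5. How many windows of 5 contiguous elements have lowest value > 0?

(1, 3, 15, 0, 1) → min 0
(3, 15, 0, 1, 15) → min 0
(15, 0, 1, 15, 3) → min 0
(0, 1, 15, 3, 10) → min 0
(1, 15, 3, 10, 1) → min 1  > 0 ✓
(15, 3, 10, 1, 13) → min 1  > 0 ✓
(3, 10, 1, 13, 19) → min 1  > 0 ✓
(10, 1, 13, 19, 0) → min 0
(1, 13, 19, 0, 19) → min 0
(13, 19, 0, 19, 12) → min 0
(19, 0, 19, 12, 2) → min 0
(0, 19, 12, 2, 1) → min 0
(19, 12, 2, 1, 5) → min 1  > 0 ✓
4 windows satisfy the condition.

4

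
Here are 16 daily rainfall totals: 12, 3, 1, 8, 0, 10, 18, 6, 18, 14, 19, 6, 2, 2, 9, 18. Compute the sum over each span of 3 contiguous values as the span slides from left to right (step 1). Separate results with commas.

16, 12, 9, 18, 28, 34, 42, 38, 51, 39, 27, 10, 13, 29

(12, 3, 1) → sum 16
(3, 1, 8) → sum 12
(1, 8, 0) → sum 9
(8, 0, 10) → sum 18
(0, 10, 18) → sum 28
(10, 18, 6) → sum 34
(18, 6, 18) → sum 42
(6, 18, 14) → sum 38
(18, 14, 19) → sum 51
(14, 19, 6) → sum 39
(19, 6, 2) → sum 27
(6, 2, 2) → sum 10
(2, 2, 9) → sum 13
(2, 9, 18) → sum 29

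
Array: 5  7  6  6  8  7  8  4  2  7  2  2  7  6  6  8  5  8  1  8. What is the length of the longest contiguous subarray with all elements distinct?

add 5: [5] len 1
add 7: [5, 7] len 2
add 6: [5, 7, 6] len 3
add 6 (repeat 6, move left end past it): [6] len 1
add 8: [6, 8] len 2
add 7: [6, 8, 7] len 3
add 8 (repeat 8, move left end past it): [7, 8] len 2
add 4: [7, 8, 4] len 3
add 2: [7, 8, 4, 2] len 4
add 7 (repeat 7, move left end past it): [8, 4, 2, 7] len 4
add 2 (repeat 2, move left end past it): [7, 2] len 2
add 2 (repeat 2, move left end past it): [2] len 1
add 7: [2, 7] len 2
add 6: [2, 7, 6] len 3
add 6 (repeat 6, move left end past it): [6] len 1
add 8: [6, 8] len 2
add 5: [6, 8, 5] len 3
add 8 (repeat 8, move left end past it): [5, 8] len 2
add 1: [5, 8, 1] len 3
add 8 (repeat 8, move left end past it): [1, 8] len 2
Longest all-distinct length: 4.

4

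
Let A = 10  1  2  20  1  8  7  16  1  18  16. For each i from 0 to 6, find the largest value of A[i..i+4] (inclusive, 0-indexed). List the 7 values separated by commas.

20, 20, 20, 20, 16, 18, 18

[10, 1, 2, 20, 1] → max 20
[1, 2, 20, 1, 8] → max 20
[2, 20, 1, 8, 7] → max 20
[20, 1, 8, 7, 16] → max 20
[1, 8, 7, 16, 1] → max 16
[8, 7, 16, 1, 18] → max 18
[7, 16, 1, 18, 16] → max 18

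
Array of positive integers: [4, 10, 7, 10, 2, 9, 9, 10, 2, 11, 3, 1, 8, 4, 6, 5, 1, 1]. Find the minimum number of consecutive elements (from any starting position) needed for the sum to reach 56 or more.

Extend right; whenever the sum reaches 56, record the length and shrink from the left:
add 4: running sum 4 < 56
add 10: running sum 14 < 56
add 7: running sum 21 < 56
add 10: running sum 31 < 56
add 2: running sum 33 < 56
add 9: running sum 42 < 56
add 9: running sum 51 < 56
end 7: [10, 7, 10, 2, 9, 9, 10] sum 57, len 7
end 8: [10, 7, 10, 2, 9, 9, 10, 2] sum 59, len 8
end 9: [7, 10, 2, 9, 9, 10, 2, 11] sum 60, len 8
end 10: [10, 2, 9, 9, 10, 2, 11, 3] sum 56, len 8
end 11: [10, 2, 9, 9, 10, 2, 11, 3, 1] sum 57, len 9
end 12: [10, 2, 9, 9, 10, 2, 11, 3, 1, 8] sum 65, len 10
end 13: [9, 9, 10, 2, 11, 3, 1, 8, 4] sum 57, len 9
end 14: [9, 9, 10, 2, 11, 3, 1, 8, 4, 6] sum 63, len 10
end 15: [9, 10, 2, 11, 3, 1, 8, 4, 6, 5] sum 59, len 10
end 16: [9, 10, 2, 11, 3, 1, 8, 4, 6, 5, 1] sum 60, len 11
end 17: [9, 10, 2, 11, 3, 1, 8, 4, 6, 5, 1, 1] sum 61, len 12
Shortest qualifying length: 7.

7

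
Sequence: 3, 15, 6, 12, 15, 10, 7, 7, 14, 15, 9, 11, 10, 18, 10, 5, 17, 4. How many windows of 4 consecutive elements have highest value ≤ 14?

1

3 15 6 12 → max 15
15 6 12 15 → max 15
6 12 15 10 → max 15
12 15 10 7 → max 15
15 10 7 7 → max 15
10 7 7 14 → max 14  ≤ 14 ✓
7 7 14 15 → max 15
7 14 15 9 → max 15
14 15 9 11 → max 15
15 9 11 10 → max 15
9 11 10 18 → max 18
11 10 18 10 → max 18
10 18 10 5 → max 18
18 10 5 17 → max 18
10 5 17 4 → max 17
1 window satisfy the condition.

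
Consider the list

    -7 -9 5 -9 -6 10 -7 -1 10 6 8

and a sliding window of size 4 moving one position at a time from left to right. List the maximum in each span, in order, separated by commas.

5, 5, 10, 10, 10, 10, 10, 10

(-7, -9, 5, -9) → max 5
(-9, 5, -9, -6) → max 5
(5, -9, -6, 10) → max 10
(-9, -6, 10, -7) → max 10
(-6, 10, -7, -1) → max 10
(10, -7, -1, 10) → max 10
(-7, -1, 10, 6) → max 10
(-1, 10, 6, 8) → max 10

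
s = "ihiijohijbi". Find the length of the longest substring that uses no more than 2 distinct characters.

add i: window [i] (1 distinct), len 1
add h: window [i, h] (2 distinct), len 2
add i: window [i, h, i] (2 distinct), len 3
add i: window [i, h, i, i] (2 distinct), len 4
add j: window [i, i, j] (2 distinct), len 3
add o: window [j, o] (2 distinct), len 2
add h: window [o, h] (2 distinct), len 2
add i: window [h, i] (2 distinct), len 2
add j: window [i, j] (2 distinct), len 2
add b: window [j, b] (2 distinct), len 2
add i: window [b, i] (2 distinct), len 2
Longest length with ≤2 distinct: 4.

4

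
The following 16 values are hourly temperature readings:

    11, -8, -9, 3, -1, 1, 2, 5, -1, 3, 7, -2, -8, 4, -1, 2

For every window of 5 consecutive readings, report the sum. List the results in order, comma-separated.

Sliding a size-5 window across the 16 values:
[11, -8, -9, 3, -1] → sum -4
[-8, -9, 3, -1, 1] → sum -14
[-9, 3, -1, 1, 2] → sum -4
[3, -1, 1, 2, 5] → sum 10
[-1, 1, 2, 5, -1] → sum 6
[1, 2, 5, -1, 3] → sum 10
[2, 5, -1, 3, 7] → sum 16
[5, -1, 3, 7, -2] → sum 12
[-1, 3, 7, -2, -8] → sum -1
[3, 7, -2, -8, 4] → sum 4
[7, -2, -8, 4, -1] → sum 0
[-2, -8, 4, -1, 2] → sum -5

-4, -14, -4, 10, 6, 10, 16, 12, -1, 4, 0, -5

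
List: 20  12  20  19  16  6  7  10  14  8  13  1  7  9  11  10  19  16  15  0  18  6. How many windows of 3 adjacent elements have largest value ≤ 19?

17

(20, 12, 20) → max 20
(12, 20, 19) → max 20
(20, 19, 16) → max 20
(19, 16, 6) → max 19  ≤ 19 ✓
(16, 6, 7) → max 16  ≤ 19 ✓
(6, 7, 10) → max 10  ≤ 19 ✓
(7, 10, 14) → max 14  ≤ 19 ✓
(10, 14, 8) → max 14  ≤ 19 ✓
(14, 8, 13) → max 14  ≤ 19 ✓
(8, 13, 1) → max 13  ≤ 19 ✓
(13, 1, 7) → max 13  ≤ 19 ✓
(1, 7, 9) → max 9  ≤ 19 ✓
(7, 9, 11) → max 11  ≤ 19 ✓
(9, 11, 10) → max 11  ≤ 19 ✓
(11, 10, 19) → max 19  ≤ 19 ✓
(10, 19, 16) → max 19  ≤ 19 ✓
(19, 16, 15) → max 19  ≤ 19 ✓
(16, 15, 0) → max 16  ≤ 19 ✓
(15, 0, 18) → max 18  ≤ 19 ✓
(0, 18, 6) → max 18  ≤ 19 ✓
17 windows satisfy the condition.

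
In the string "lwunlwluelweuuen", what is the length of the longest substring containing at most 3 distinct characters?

[l] 1 distinct, len 1
[l, w] 2 distinct, len 2
[l, w, u] 3 distinct, len 3
[w, u, n] 3 distinct, len 3
[u, n, l] 3 distinct, len 3
[n, l, w] 3 distinct, len 3
[n, l, w, l] 3 distinct, len 4
[l, w, l, u] 3 distinct, len 4
[l, u, e] 3 distinct, len 3
[l, u, e, l] 3 distinct, len 4
[e, l, w] 3 distinct, len 3
[e, l, w, e] 3 distinct, len 4
[w, e, u] 3 distinct, len 3
[w, e, u, u] 3 distinct, len 4
[w, e, u, u, e] 3 distinct, len 5
[e, u, u, e, n] 3 distinct, len 5
Longest length with ≤3 distinct: 5.

5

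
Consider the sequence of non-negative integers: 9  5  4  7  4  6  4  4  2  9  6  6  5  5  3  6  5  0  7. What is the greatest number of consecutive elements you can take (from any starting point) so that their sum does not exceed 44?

Extend to the right; shrink from the left whenever the sum exceeds 44:
add 9: [9] sum 9, len 1
add 5: [9, 5] sum 14, len 2
add 4: [9, 5, 4] sum 18, len 3
add 7: [9, 5, 4, 7] sum 25, len 4
add 4: [9, 5, 4, 7, 4] sum 29, len 5
add 6: [9, 5, 4, 7, 4, 6] sum 35, len 6
add 4: [9, 5, 4, 7, 4, 6, 4] sum 39, len 7
add 4: [9, 5, 4, 7, 4, 6, 4, 4] sum 43, len 8
add 2: [5, 4, 7, 4, 6, 4, 4, 2] sum 36, len 8
add 9: [4, 7, 4, 6, 4, 4, 2, 9] sum 40, len 8
add 6: [7, 4, 6, 4, 4, 2, 9, 6] sum 42, len 8
add 6: [4, 6, 4, 4, 2, 9, 6, 6] sum 41, len 8
add 5: [6, 4, 4, 2, 9, 6, 6, 5] sum 42, len 8
add 5: [4, 4, 2, 9, 6, 6, 5, 5] sum 41, len 8
add 3: [4, 4, 2, 9, 6, 6, 5, 5, 3] sum 44, len 9
add 6: [2, 9, 6, 6, 5, 5, 3, 6] sum 42, len 8
add 5: [6, 6, 5, 5, 3, 6, 5] sum 36, len 7
add 0: [6, 6, 5, 5, 3, 6, 5, 0] sum 36, len 8
add 7: [6, 6, 5, 5, 3, 6, 5, 0, 7] sum 43, len 9
Longest length seen: 9.

9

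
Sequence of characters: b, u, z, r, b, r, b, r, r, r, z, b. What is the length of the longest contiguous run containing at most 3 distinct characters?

10

[b] 1 distinct, len 1
[b, u] 2 distinct, len 2
[b, u, z] 3 distinct, len 3
[u, z, r] 3 distinct, len 3
[z, r, b] 3 distinct, len 3
[z, r, b, r] 3 distinct, len 4
[z, r, b, r, b] 3 distinct, len 5
[z, r, b, r, b, r] 3 distinct, len 6
[z, r, b, r, b, r, r] 3 distinct, len 7
[z, r, b, r, b, r, r, r] 3 distinct, len 8
[z, r, b, r, b, r, r, r, z] 3 distinct, len 9
[z, r, b, r, b, r, r, r, z, b] 3 distinct, len 10
Longest length with ≤3 distinct: 10.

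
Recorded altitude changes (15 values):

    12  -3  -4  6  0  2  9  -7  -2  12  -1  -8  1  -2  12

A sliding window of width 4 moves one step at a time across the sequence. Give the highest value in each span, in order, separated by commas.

12, 6, 6, 9, 9, 9, 12, 12, 12, 12, 1, 12

(12, -3, -4, 6) → max 12
(-3, -4, 6, 0) → max 6
(-4, 6, 0, 2) → max 6
(6, 0, 2, 9) → max 9
(0, 2, 9, -7) → max 9
(2, 9, -7, -2) → max 9
(9, -7, -2, 12) → max 12
(-7, -2, 12, -1) → max 12
(-2, 12, -1, -8) → max 12
(12, -1, -8, 1) → max 12
(-1, -8, 1, -2) → max 1
(-8, 1, -2, 12) → max 12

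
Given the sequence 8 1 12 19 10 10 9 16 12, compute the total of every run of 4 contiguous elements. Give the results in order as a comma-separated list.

40, 42, 51, 48, 45, 47

8 1 12 19 → sum 40
1 12 19 10 → sum 42
12 19 10 10 → sum 51
19 10 10 9 → sum 48
10 10 9 16 → sum 45
10 9 16 12 → sum 47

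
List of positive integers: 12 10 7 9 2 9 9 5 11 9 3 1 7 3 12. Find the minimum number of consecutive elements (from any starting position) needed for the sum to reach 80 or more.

add 12: running sum 12 < 80
add 10: running sum 22 < 80
add 7: running sum 29 < 80
add 9: running sum 38 < 80
add 2: running sum 40 < 80
add 9: running sum 49 < 80
add 9: running sum 58 < 80
add 5: running sum 63 < 80
add 11: running sum 74 < 80
add 9: shortest ending here [12, 10, 7, 9, 2, 9, 9, 5, 11, 9] sum 83, len 10
add 3: shortest ending here [12, 10, 7, 9, 2, 9, 9, 5, 11, 9, 3] sum 86, len 11
add 1: shortest ending here [12, 10, 7, 9, 2, 9, 9, 5, 11, 9, 3, 1] sum 87, len 12
add 7: shortest ending here [10, 7, 9, 2, 9, 9, 5, 11, 9, 3, 1, 7] sum 82, len 12
add 3: shortest ending here [10, 7, 9, 2, 9, 9, 5, 11, 9, 3, 1, 7, 3] sum 85, len 13
add 12: shortest ending here [9, 2, 9, 9, 5, 11, 9, 3, 1, 7, 3, 12] sum 80, len 12
Shortest qualifying length: 10.

10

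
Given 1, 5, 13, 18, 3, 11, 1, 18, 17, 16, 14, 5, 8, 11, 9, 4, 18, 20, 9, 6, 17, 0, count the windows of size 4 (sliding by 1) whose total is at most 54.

1 5 13 18 → sum 37  ≤ 54 ✓
5 13 18 3 → sum 39  ≤ 54 ✓
13 18 3 11 → sum 45  ≤ 54 ✓
18 3 11 1 → sum 33  ≤ 54 ✓
3 11 1 18 → sum 33  ≤ 54 ✓
11 1 18 17 → sum 47  ≤ 54 ✓
1 18 17 16 → sum 52  ≤ 54 ✓
18 17 16 14 → sum 65
17 16 14 5 → sum 52  ≤ 54 ✓
16 14 5 8 → sum 43  ≤ 54 ✓
14 5 8 11 → sum 38  ≤ 54 ✓
5 8 11 9 → sum 33  ≤ 54 ✓
8 11 9 4 → sum 32  ≤ 54 ✓
11 9 4 18 → sum 42  ≤ 54 ✓
9 4 18 20 → sum 51  ≤ 54 ✓
4 18 20 9 → sum 51  ≤ 54 ✓
18 20 9 6 → sum 53  ≤ 54 ✓
20 9 6 17 → sum 52  ≤ 54 ✓
9 6 17 0 → sum 32  ≤ 54 ✓
18 windows satisfy the condition.

18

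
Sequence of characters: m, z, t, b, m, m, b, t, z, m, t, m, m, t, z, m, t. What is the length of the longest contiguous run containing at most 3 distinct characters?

10

[m] 1 distinct, len 1
[m, z] 2 distinct, len 2
[m, z, t] 3 distinct, len 3
[z, t, b] 3 distinct, len 3
[t, b, m] 3 distinct, len 3
[t, b, m, m] 3 distinct, len 4
[t, b, m, m, b] 3 distinct, len 5
[t, b, m, m, b, t] 3 distinct, len 6
[b, t, z] 3 distinct, len 3
[t, z, m] 3 distinct, len 3
[t, z, m, t] 3 distinct, len 4
[t, z, m, t, m] 3 distinct, len 5
[t, z, m, t, m, m] 3 distinct, len 6
[t, z, m, t, m, m, t] 3 distinct, len 7
[t, z, m, t, m, m, t, z] 3 distinct, len 8
[t, z, m, t, m, m, t, z, m] 3 distinct, len 9
[t, z, m, t, m, m, t, z, m, t] 3 distinct, len 10
Longest length with ≤3 distinct: 10.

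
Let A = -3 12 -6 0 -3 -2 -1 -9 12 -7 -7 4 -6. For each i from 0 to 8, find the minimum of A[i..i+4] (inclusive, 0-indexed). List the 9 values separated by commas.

Sliding a size-5 window across the 13 values:
[-3, 12, -6, 0, -3] → min -6
[12, -6, 0, -3, -2] → min -6
[-6, 0, -3, -2, -1] → min -6
[0, -3, -2, -1, -9] → min -9
[-3, -2, -1, -9, 12] → min -9
[-2, -1, -9, 12, -7] → min -9
[-1, -9, 12, -7, -7] → min -9
[-9, 12, -7, -7, 4] → min -9
[12, -7, -7, 4, -6] → min -7

-6, -6, -6, -9, -9, -9, -9, -9, -7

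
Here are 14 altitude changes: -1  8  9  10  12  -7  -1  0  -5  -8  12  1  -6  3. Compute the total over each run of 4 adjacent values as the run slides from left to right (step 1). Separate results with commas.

26, 39, 24, 14, 4, -13, -14, -1, 0, -1, 10

[-1, 8, 9, 10] → sum 26
[8, 9, 10, 12] → sum 39
[9, 10, 12, -7] → sum 24
[10, 12, -7, -1] → sum 14
[12, -7, -1, 0] → sum 4
[-7, -1, 0, -5] → sum -13
[-1, 0, -5, -8] → sum -14
[0, -5, -8, 12] → sum -1
[-5, -8, 12, 1] → sum 0
[-8, 12, 1, -6] → sum -1
[12, 1, -6, 3] → sum 10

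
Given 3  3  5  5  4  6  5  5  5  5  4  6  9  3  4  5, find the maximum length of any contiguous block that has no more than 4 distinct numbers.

Extend right; when distinct count exceeds 4, shrink from the left:
[3] 1 distinct, len 1
[3, 3] 1 distinct, len 2
[3, 3, 5] 2 distinct, len 3
[3, 3, 5, 5] 2 distinct, len 4
[3, 3, 5, 5, 4] 3 distinct, len 5
[3, 3, 5, 5, 4, 6] 4 distinct, len 6
[3, 3, 5, 5, 4, 6, 5] 4 distinct, len 7
[3, 3, 5, 5, 4, 6, 5, 5] 4 distinct, len 8
[3, 3, 5, 5, 4, 6, 5, 5, 5] 4 distinct, len 9
[3, 3, 5, 5, 4, 6, 5, 5, 5, 5] 4 distinct, len 10
[3, 3, 5, 5, 4, 6, 5, 5, 5, 5, 4] 4 distinct, len 11
[3, 3, 5, 5, 4, 6, 5, 5, 5, 5, 4, 6] 4 distinct, len 12
[5, 5, 4, 6, 5, 5, 5, 5, 4, 6, 9] 4 distinct, len 11
[4, 6, 9, 3] 4 distinct, len 4
[4, 6, 9, 3, 4] 4 distinct, len 5
[9, 3, 4, 5] 4 distinct, len 4
Longest length with ≤4 distinct: 12.

12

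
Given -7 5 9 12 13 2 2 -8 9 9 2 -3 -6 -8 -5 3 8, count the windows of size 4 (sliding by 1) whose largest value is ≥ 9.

10

(-7, 5, 9, 12) → max 12  ≥ 9 ✓
(5, 9, 12, 13) → max 13  ≥ 9 ✓
(9, 12, 13, 2) → max 13  ≥ 9 ✓
(12, 13, 2, 2) → max 13  ≥ 9 ✓
(13, 2, 2, -8) → max 13  ≥ 9 ✓
(2, 2, -8, 9) → max 9  ≥ 9 ✓
(2, -8, 9, 9) → max 9  ≥ 9 ✓
(-8, 9, 9, 2) → max 9  ≥ 9 ✓
(9, 9, 2, -3) → max 9  ≥ 9 ✓
(9, 2, -3, -6) → max 9  ≥ 9 ✓
(2, -3, -6, -8) → max 2
(-3, -6, -8, -5) → max -3
(-6, -8, -5, 3) → max 3
(-8, -5, 3, 8) → max 8
10 windows satisfy the condition.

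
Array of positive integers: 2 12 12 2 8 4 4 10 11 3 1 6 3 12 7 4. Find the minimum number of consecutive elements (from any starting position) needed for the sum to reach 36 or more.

5

Extend right; whenever the sum reaches 36, record the length and shrink from the left:
add 2: running sum 2 < 36
add 12: running sum 14 < 36
add 12: running sum 26 < 36
add 2: running sum 28 < 36
end 4: [2, 12, 12, 2, 8] sum 36, len 5
end 5: [12, 12, 2, 8, 4] sum 38, len 5
end 6: [12, 12, 2, 8, 4, 4] sum 42, len 6
end 7: [12, 2, 8, 4, 4, 10] sum 40, len 6
end 8: [8, 4, 4, 10, 11] sum 37, len 5
end 9: [8, 4, 4, 10, 11, 3] sum 40, len 6
end 10: [8, 4, 4, 10, 11, 3, 1] sum 41, len 7
end 11: [4, 4, 10, 11, 3, 1, 6] sum 39, len 7
end 12: [4, 10, 11, 3, 1, 6, 3] sum 38, len 7
end 13: [11, 3, 1, 6, 3, 12] sum 36, len 6
end 14: [11, 3, 1, 6, 3, 12, 7] sum 43, len 7
end 15: [3, 1, 6, 3, 12, 7, 4] sum 36, len 7
Shortest qualifying length: 5.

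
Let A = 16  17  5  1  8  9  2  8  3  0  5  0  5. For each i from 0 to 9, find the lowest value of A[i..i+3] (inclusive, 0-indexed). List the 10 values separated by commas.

(16, 17, 5, 1) → min 1
(17, 5, 1, 8) → min 1
(5, 1, 8, 9) → min 1
(1, 8, 9, 2) → min 1
(8, 9, 2, 8) → min 2
(9, 2, 8, 3) → min 2
(2, 8, 3, 0) → min 0
(8, 3, 0, 5) → min 0
(3, 0, 5, 0) → min 0
(0, 5, 0, 5) → min 0

1, 1, 1, 1, 2, 2, 0, 0, 0, 0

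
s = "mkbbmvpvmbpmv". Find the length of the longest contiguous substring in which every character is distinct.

4

add m: [m] len 1
add k: [m, k] len 2
add b: [m, k, b] len 3
add b (repeat b, move left end past it): [b] len 1
add m: [b, m] len 2
add v: [b, m, v] len 3
add p: [b, m, v, p] len 4
add v (repeat v, move left end past it): [p, v] len 2
add m: [p, v, m] len 3
add b: [p, v, m, b] len 4
add p (repeat p, move left end past it): [v, m, b, p] len 4
add m (repeat m, move left end past it): [b, p, m] len 3
add v: [b, p, m, v] len 4
Longest all-distinct length: 4.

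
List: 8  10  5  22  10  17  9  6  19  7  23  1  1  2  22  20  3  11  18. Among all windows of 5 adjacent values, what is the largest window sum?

[8, 10, 5, 22, 10] → sum 55
[10, 5, 22, 10, 17] → sum 64
[5, 22, 10, 17, 9] → sum 63
[22, 10, 17, 9, 6] → sum 64
[10, 17, 9, 6, 19] → sum 61
[17, 9, 6, 19, 7] → sum 58
[9, 6, 19, 7, 23] → sum 64
[6, 19, 7, 23, 1] → sum 56
[19, 7, 23, 1, 1] → sum 51
[7, 23, 1, 1, 2] → sum 34
[23, 1, 1, 2, 22] → sum 49
[1, 1, 2, 22, 20] → sum 46
[1, 2, 22, 20, 3] → sum 48
[2, 22, 20, 3, 11] → sum 58
[22, 20, 3, 11, 18] → sum 74
Largest of these is 74.

74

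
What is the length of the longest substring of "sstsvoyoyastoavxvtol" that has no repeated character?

6

add s: [s] len 1
add s (repeat s, move left end past it): [s] len 1
add t: [s, t] len 2
add s (repeat s, move left end past it): [t, s] len 2
add v: [t, s, v] len 3
add o: [t, s, v, o] len 4
add y: [t, s, v, o, y] len 5
add o (repeat o, move left end past it): [y, o] len 2
add y (repeat y, move left end past it): [o, y] len 2
add a: [o, y, a] len 3
add s: [o, y, a, s] len 4
add t: [o, y, a, s, t] len 5
add o (repeat o, move left end past it): [y, a, s, t, o] len 5
add a (repeat a, move left end past it): [s, t, o, a] len 4
add v: [s, t, o, a, v] len 5
add x: [s, t, o, a, v, x] len 6
add v (repeat v, move left end past it): [x, v] len 2
add t: [x, v, t] len 3
add o: [x, v, t, o] len 4
add l: [x, v, t, o, l] len 5
Longest all-distinct length: 6.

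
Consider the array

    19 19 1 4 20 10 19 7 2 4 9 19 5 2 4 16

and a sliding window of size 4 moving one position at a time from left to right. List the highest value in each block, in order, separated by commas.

19 19 1 4 → max 19
19 1 4 20 → max 20
1 4 20 10 → max 20
4 20 10 19 → max 20
20 10 19 7 → max 20
10 19 7 2 → max 19
19 7 2 4 → max 19
7 2 4 9 → max 9
2 4 9 19 → max 19
4 9 19 5 → max 19
9 19 5 2 → max 19
19 5 2 4 → max 19
5 2 4 16 → max 16

19, 20, 20, 20, 20, 19, 19, 9, 19, 19, 19, 19, 16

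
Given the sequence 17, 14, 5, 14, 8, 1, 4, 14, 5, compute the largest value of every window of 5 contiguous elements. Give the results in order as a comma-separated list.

17, 14, 14, 14, 14

Sliding a size-5 window across the 9 values:
17 14 5 14 8 → max 17
14 5 14 8 1 → max 14
5 14 8 1 4 → max 14
14 8 1 4 14 → max 14
8 1 4 14 5 → max 14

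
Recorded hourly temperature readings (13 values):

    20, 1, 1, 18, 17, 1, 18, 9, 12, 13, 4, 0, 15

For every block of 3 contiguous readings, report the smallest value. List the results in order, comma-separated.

1, 1, 1, 1, 1, 1, 9, 9, 4, 0, 0

Sliding a size-3 window across the 13 values:
[20, 1, 1] → min 1
[1, 1, 18] → min 1
[1, 18, 17] → min 1
[18, 17, 1] → min 1
[17, 1, 18] → min 1
[1, 18, 9] → min 1
[18, 9, 12] → min 9
[9, 12, 13] → min 9
[12, 13, 4] → min 4
[13, 4, 0] → min 0
[4, 0, 15] → min 0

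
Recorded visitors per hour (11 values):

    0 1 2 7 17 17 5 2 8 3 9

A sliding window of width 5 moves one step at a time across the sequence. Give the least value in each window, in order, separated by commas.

0, 1, 2, 2, 2, 2, 2

Sliding a size-5 window across the 11 values:
0 1 2 7 17 → min 0
1 2 7 17 17 → min 1
2 7 17 17 5 → min 2
7 17 17 5 2 → min 2
17 17 5 2 8 → min 2
17 5 2 8 3 → min 2
5 2 8 3 9 → min 2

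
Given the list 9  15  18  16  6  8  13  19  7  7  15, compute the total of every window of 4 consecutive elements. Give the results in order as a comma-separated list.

9 15 18 16 → sum 58
15 18 16 6 → sum 55
18 16 6 8 → sum 48
16 6 8 13 → sum 43
6 8 13 19 → sum 46
8 13 19 7 → sum 47
13 19 7 7 → sum 46
19 7 7 15 → sum 48

58, 55, 48, 43, 46, 47, 46, 48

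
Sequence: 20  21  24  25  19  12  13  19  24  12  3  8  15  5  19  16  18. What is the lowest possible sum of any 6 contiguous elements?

[20, 21, 24, 25, 19, 12] → sum 121
[21, 24, 25, 19, 12, 13] → sum 114
[24, 25, 19, 12, 13, 19] → sum 112
[25, 19, 12, 13, 19, 24] → sum 112
[19, 12, 13, 19, 24, 12] → sum 99
[12, 13, 19, 24, 12, 3] → sum 83
[13, 19, 24, 12, 3, 8] → sum 79
[19, 24, 12, 3, 8, 15] → sum 81
[24, 12, 3, 8, 15, 5] → sum 67
[12, 3, 8, 15, 5, 19] → sum 62
[3, 8, 15, 5, 19, 16] → sum 66
[8, 15, 5, 19, 16, 18] → sum 81
Lowest of these is 62.

62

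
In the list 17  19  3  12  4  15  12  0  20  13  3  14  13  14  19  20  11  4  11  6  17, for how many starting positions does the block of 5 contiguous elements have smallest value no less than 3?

12

(17, 19, 3, 12, 4) → min 3  ≥ 3 ✓
(19, 3, 12, 4, 15) → min 3  ≥ 3 ✓
(3, 12, 4, 15, 12) → min 3  ≥ 3 ✓
(12, 4, 15, 12, 0) → min 0
(4, 15, 12, 0, 20) → min 0
(15, 12, 0, 20, 13) → min 0
(12, 0, 20, 13, 3) → min 0
(0, 20, 13, 3, 14) → min 0
(20, 13, 3, 14, 13) → min 3  ≥ 3 ✓
(13, 3, 14, 13, 14) → min 3  ≥ 3 ✓
(3, 14, 13, 14, 19) → min 3  ≥ 3 ✓
(14, 13, 14, 19, 20) → min 13  ≥ 3 ✓
(13, 14, 19, 20, 11) → min 11  ≥ 3 ✓
(14, 19, 20, 11, 4) → min 4  ≥ 3 ✓
(19, 20, 11, 4, 11) → min 4  ≥ 3 ✓
(20, 11, 4, 11, 6) → min 4  ≥ 3 ✓
(11, 4, 11, 6, 17) → min 4  ≥ 3 ✓
12 windows satisfy the condition.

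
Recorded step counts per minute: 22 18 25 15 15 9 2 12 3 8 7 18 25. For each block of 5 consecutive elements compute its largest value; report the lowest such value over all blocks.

[22, 18, 25, 15, 15] → max 25
[18, 25, 15, 15, 9] → max 25
[25, 15, 15, 9, 2] → max 25
[15, 15, 9, 2, 12] → max 15
[15, 9, 2, 12, 3] → max 15
[9, 2, 12, 3, 8] → max 12
[2, 12, 3, 8, 7] → max 12
[12, 3, 8, 7, 18] → max 18
[3, 8, 7, 18, 25] → max 25
Lowest of these is 12.

12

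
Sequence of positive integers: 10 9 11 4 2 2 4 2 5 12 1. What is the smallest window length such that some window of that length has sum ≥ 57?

10

Extend right; whenever the sum reaches 57, record the length and shrink from the left:
add 10: running sum 10 < 57
add 9: running sum 19 < 57
add 11: running sum 30 < 57
add 4: running sum 34 < 57
add 2: running sum 36 < 57
add 2: running sum 38 < 57
add 4: running sum 42 < 57
add 2: running sum 44 < 57
add 5: running sum 49 < 57
add 12: shortest ending here [10, 9, 11, 4, 2, 2, 4, 2, 5, 12] sum 61, len 10
add 1: shortest ending here [10, 9, 11, 4, 2, 2, 4, 2, 5, 12, 1] sum 62, len 11
Shortest qualifying length: 10.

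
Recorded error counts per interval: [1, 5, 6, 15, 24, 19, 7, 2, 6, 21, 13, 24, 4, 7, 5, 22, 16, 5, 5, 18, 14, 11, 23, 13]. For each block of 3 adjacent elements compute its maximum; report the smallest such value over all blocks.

6

1 5 6 → max 6
5 6 15 → max 15
6 15 24 → max 24
15 24 19 → max 24
24 19 7 → max 24
19 7 2 → max 19
7 2 6 → max 7
2 6 21 → max 21
6 21 13 → max 21
21 13 24 → max 24
13 24 4 → max 24
24 4 7 → max 24
4 7 5 → max 7
7 5 22 → max 22
5 22 16 → max 22
22 16 5 → max 22
16 5 5 → max 16
5 5 18 → max 18
5 18 14 → max 18
18 14 11 → max 18
14 11 23 → max 23
11 23 13 → max 23
Smallest of these is 6.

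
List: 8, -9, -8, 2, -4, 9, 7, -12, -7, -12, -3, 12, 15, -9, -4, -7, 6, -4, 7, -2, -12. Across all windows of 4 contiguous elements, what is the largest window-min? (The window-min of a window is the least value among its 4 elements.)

[8, -9, -8, 2] → min -9
[-9, -8, 2, -4] → min -9
[-8, 2, -4, 9] → min -8
[2, -4, 9, 7] → min -4
[-4, 9, 7, -12] → min -12
[9, 7, -12, -7] → min -12
[7, -12, -7, -12] → min -12
[-12, -7, -12, -3] → min -12
[-7, -12, -3, 12] → min -12
[-12, -3, 12, 15] → min -12
[-3, 12, 15, -9] → min -9
[12, 15, -9, -4] → min -9
[15, -9, -4, -7] → min -9
[-9, -4, -7, 6] → min -9
[-4, -7, 6, -4] → min -7
[-7, 6, -4, 7] → min -7
[6, -4, 7, -2] → min -4
[-4, 7, -2, -12] → min -12
Largest of these is -4.

-4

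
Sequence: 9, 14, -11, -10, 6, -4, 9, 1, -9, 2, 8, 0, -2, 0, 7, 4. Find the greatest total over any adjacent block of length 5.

13

[9, 14, -11, -10, 6] → sum 8
[14, -11, -10, 6, -4] → sum -5
[-11, -10, 6, -4, 9] → sum -10
[-10, 6, -4, 9, 1] → sum 2
[6, -4, 9, 1, -9] → sum 3
[-4, 9, 1, -9, 2] → sum -1
[9, 1, -9, 2, 8] → sum 11
[1, -9, 2, 8, 0] → sum 2
[-9, 2, 8, 0, -2] → sum -1
[2, 8, 0, -2, 0] → sum 8
[8, 0, -2, 0, 7] → sum 13
[0, -2, 0, 7, 4] → sum 9
Greatest of these is 13.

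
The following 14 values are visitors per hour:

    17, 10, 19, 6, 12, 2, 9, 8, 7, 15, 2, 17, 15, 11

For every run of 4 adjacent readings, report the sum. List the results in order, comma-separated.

17 10 19 6 → sum 52
10 19 6 12 → sum 47
19 6 12 2 → sum 39
6 12 2 9 → sum 29
12 2 9 8 → sum 31
2 9 8 7 → sum 26
9 8 7 15 → sum 39
8 7 15 2 → sum 32
7 15 2 17 → sum 41
15 2 17 15 → sum 49
2 17 15 11 → sum 45

52, 47, 39, 29, 31, 26, 39, 32, 41, 49, 45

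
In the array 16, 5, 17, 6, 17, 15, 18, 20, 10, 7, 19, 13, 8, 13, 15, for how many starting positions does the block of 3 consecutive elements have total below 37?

4

16 5 17 → sum 38
5 17 6 → sum 28  < 37 ✓
17 6 17 → sum 40
6 17 15 → sum 38
17 15 18 → sum 50
15 18 20 → sum 53
18 20 10 → sum 48
20 10 7 → sum 37
10 7 19 → sum 36  < 37 ✓
7 19 13 → sum 39
19 13 8 → sum 40
13 8 13 → sum 34  < 37 ✓
8 13 15 → sum 36  < 37 ✓
4 windows satisfy the condition.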